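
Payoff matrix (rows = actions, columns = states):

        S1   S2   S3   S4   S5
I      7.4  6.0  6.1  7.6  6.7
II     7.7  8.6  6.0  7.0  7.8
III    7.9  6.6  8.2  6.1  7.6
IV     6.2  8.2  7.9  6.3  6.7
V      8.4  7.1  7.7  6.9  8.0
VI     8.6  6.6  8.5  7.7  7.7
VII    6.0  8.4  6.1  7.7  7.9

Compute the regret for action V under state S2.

Best payoff under S2 is 8.6.
Regret = 8.6 − 7.1 = 1.5.

1.5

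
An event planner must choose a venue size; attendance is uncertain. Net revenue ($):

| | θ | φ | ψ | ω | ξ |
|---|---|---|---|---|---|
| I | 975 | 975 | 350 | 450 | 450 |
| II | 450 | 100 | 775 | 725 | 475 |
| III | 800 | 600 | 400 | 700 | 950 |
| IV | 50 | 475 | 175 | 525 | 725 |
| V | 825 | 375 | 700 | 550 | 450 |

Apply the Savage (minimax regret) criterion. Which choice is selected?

Column bests: θ=975, φ=975, ψ=775, ω=725, ξ=950.
I regrets: 0, 0, 425, 275, 500 → max 500
II regrets: 525, 875, 0, 0, 475 → max 875
III regrets: 175, 375, 375, 25, 0 → max 375
IV regrets: 925, 500, 600, 200, 225 → max 925
V regrets: 150, 600, 75, 175, 500 → max 600
Smallest max regret = 375 → III.

III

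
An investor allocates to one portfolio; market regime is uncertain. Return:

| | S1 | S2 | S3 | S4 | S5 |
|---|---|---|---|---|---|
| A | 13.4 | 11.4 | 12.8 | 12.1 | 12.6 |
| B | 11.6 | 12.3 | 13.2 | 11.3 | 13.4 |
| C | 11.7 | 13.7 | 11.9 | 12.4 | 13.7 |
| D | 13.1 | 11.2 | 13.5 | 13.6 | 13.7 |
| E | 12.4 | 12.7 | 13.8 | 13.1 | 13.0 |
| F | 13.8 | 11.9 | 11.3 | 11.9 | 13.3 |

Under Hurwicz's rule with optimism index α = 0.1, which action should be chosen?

A: 0.1·13.4 + 0.9·11.4 = 11.6
B: 0.1·13.4 + 0.9·11.3 = 11.51
C: 0.1·13.7 + 0.9·11.7 = 11.9
D: 0.1·13.7 + 0.9·11.2 = 11.45
E: 0.1·13.8 + 0.9·12.4 = 12.54
F: 0.1·13.8 + 0.9·11.3 = 11.55
Highest Hurwicz score = 12.54 → E.

E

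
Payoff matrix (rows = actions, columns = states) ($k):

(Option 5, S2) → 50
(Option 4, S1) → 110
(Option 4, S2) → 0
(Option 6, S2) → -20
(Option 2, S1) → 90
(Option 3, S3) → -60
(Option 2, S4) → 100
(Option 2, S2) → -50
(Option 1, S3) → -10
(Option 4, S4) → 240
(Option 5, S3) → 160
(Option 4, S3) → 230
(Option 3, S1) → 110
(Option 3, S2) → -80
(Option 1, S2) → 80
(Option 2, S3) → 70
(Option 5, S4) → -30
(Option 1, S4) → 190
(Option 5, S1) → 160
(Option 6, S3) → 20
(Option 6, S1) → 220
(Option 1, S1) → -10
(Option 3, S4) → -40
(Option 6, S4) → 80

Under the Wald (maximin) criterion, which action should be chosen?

Option 4

Row minima: Option 1=-10, Option 2=-50, Option 3=-80, Option 4=0, Option 5=-30, Option 6=-20
Best worst-case = 0 → Option 4.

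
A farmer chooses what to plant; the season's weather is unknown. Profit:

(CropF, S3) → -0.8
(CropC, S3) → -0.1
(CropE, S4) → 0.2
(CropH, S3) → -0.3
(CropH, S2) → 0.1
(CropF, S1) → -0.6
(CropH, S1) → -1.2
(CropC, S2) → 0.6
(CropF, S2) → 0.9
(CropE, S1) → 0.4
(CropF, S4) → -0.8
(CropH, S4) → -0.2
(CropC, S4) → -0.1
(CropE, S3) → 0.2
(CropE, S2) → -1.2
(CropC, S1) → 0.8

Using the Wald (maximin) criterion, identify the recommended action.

CropC

Row minima: CropH=-1.2, CropC=-0.1, CropE=-1.2, CropF=-0.8
Best worst-case = -0.1 → CropC.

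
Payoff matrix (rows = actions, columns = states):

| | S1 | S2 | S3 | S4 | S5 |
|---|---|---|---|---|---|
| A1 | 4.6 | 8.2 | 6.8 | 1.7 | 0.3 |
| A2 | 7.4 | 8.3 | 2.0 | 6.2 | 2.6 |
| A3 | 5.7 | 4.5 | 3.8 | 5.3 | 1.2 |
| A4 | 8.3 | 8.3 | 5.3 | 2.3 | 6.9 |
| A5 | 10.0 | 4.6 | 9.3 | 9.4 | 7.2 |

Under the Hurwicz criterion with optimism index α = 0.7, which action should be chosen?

A1: 0.7·8.2 + 0.3·0.3 = 5.83
A2: 0.7·8.3 + 0.3·2.0 = 6.41
A3: 0.7·5.7 + 0.3·1.2 = 4.35
A4: 0.7·8.3 + 0.3·2.3 = 6.5
A5: 0.7·10.0 + 0.3·4.6 = 8.38
Highest Hurwicz score = 8.38 → A5.

A5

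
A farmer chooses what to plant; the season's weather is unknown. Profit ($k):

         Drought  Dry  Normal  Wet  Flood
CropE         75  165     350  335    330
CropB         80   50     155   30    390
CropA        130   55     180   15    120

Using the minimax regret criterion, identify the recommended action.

Column bests: Drought=130, Dry=165, Normal=350, Wet=335, Flood=390.
CropE regrets: 55, 0, 0, 0, 60 → max 60
CropB regrets: 50, 115, 195, 305, 0 → max 305
CropA regrets: 0, 110, 170, 320, 270 → max 320
Smallest max regret = 60 → CropE.

CropE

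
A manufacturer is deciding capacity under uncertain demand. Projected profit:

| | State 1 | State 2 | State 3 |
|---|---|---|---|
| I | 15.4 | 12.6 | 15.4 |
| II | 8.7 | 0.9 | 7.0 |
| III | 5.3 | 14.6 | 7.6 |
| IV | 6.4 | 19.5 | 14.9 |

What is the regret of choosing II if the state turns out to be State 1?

Best payoff under State 1 is 15.4.
Regret = 15.4 − 8.7 = 6.7.

6.7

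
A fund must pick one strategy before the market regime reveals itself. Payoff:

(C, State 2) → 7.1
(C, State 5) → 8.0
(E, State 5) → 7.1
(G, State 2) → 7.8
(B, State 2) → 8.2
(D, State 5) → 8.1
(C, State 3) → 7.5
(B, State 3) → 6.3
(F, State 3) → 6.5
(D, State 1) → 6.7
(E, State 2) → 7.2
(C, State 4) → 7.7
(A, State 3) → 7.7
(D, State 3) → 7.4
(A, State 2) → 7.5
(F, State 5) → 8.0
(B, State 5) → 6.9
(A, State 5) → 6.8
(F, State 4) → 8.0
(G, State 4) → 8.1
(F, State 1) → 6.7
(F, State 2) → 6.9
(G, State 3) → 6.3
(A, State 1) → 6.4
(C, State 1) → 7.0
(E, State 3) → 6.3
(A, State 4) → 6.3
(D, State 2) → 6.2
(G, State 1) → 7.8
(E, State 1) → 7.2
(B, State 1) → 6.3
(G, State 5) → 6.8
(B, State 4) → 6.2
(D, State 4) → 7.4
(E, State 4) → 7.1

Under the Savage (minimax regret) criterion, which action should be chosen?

C

Column bests: State 1=7.8, State 2=8.2, State 3=7.7, State 4=8.1, State 5=8.1.
A regrets: 1.4, 0.7, 0.0, 1.8, 1.3 → max 1.8
B regrets: 1.5, 0.0, 1.4, 1.9, 1.2 → max 1.9
C regrets: 0.8, 1.1, 0.2, 0.4, 0.1 → max 1.1
D regrets: 1.1, 2.0, 0.3, 0.7, 0.0 → max 2.0
E regrets: 0.6, 1.0, 1.4, 1.0, 1.0 → max 1.4
F regrets: 1.1, 1.3, 1.2, 0.1, 0.1 → max 1.3
G regrets: 0.0, 0.4, 1.4, 0.0, 1.3 → max 1.4
Smallest max regret = 1.1 → C.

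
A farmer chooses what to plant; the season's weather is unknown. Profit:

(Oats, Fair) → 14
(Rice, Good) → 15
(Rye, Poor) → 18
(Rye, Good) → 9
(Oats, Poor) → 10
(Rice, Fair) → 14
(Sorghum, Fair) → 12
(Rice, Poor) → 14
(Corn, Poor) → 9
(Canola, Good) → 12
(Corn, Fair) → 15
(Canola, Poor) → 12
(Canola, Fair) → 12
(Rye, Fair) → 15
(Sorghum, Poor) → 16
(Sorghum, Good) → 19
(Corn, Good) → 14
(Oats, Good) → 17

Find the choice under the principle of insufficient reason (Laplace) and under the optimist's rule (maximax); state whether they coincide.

laplace → Sorghum; maximax → Sorghum (agree)

Row averages: Oats=41/3, Sorghum=47/3, Canola=12, Corn=38/3, Rice=43/3, Rye=14
Highest average = 47/3 → Sorghum.
Row maxima: Oats=17, Sorghum=19, Canola=12, Corn=15, Rice=15, Rye=18
Best best-case = 19 → Sorghum.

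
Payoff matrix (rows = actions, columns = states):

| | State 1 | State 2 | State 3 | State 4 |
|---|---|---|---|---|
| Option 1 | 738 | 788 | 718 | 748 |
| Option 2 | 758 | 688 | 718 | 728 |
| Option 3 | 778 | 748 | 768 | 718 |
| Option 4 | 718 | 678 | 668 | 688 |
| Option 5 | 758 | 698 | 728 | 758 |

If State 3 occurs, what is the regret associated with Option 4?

Best payoff under State 3 is 768.
Regret = 768 − 668 = 100.

100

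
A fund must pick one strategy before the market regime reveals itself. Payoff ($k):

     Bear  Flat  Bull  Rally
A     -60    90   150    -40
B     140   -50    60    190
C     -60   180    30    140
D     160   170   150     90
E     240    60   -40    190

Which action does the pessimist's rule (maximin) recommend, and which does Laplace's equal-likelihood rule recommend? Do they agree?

maximin → D; laplace → D (agree)

Row minima: A=-60, B=-50, C=-60, D=90, E=-40
Best worst-case = 90 → D.
Row averages: A=35, B=85, C=72.5, D=142.5, E=112.5
Highest average = 142.5 → D.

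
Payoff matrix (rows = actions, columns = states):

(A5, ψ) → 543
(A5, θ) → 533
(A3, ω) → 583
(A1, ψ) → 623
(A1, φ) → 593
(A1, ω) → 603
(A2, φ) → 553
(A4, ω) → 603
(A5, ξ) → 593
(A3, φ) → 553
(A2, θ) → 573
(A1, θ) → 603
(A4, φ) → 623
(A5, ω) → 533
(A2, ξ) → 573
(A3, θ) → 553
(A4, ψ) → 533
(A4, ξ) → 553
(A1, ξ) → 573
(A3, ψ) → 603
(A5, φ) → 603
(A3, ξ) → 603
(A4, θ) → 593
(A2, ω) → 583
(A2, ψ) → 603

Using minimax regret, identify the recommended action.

A1

Column bests: θ=603, φ=623, ψ=623, ω=603, ξ=603.
A1 regrets: 0, 30, 0, 0, 30 → max 30
A2 regrets: 30, 70, 20, 20, 30 → max 70
A3 regrets: 50, 70, 20, 20, 0 → max 70
A4 regrets: 10, 0, 90, 0, 50 → max 90
A5 regrets: 70, 20, 80, 70, 10 → max 80
Smallest max regret = 30 → A1.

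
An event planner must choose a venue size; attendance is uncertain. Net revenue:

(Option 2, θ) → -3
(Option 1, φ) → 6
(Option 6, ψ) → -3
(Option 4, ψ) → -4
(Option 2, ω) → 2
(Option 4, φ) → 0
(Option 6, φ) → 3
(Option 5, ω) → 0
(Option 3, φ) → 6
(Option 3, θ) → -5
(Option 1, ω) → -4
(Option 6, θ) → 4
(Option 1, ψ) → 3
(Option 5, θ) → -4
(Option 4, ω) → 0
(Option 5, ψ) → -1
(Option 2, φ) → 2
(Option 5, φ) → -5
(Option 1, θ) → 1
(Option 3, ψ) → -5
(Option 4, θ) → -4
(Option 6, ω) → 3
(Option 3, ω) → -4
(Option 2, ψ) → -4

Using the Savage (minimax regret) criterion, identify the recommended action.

Option 6

Column bests: θ=4, φ=6, ψ=3, ω=3.
Option 1 regrets: 3, 0, 0, 7 → max 7
Option 2 regrets: 7, 4, 7, 1 → max 7
Option 3 regrets: 9, 0, 8, 7 → max 9
Option 4 regrets: 8, 6, 7, 3 → max 8
Option 5 regrets: 8, 11, 4, 3 → max 11
Option 6 regrets: 0, 3, 6, 0 → max 6
Smallest max regret = 6 → Option 6.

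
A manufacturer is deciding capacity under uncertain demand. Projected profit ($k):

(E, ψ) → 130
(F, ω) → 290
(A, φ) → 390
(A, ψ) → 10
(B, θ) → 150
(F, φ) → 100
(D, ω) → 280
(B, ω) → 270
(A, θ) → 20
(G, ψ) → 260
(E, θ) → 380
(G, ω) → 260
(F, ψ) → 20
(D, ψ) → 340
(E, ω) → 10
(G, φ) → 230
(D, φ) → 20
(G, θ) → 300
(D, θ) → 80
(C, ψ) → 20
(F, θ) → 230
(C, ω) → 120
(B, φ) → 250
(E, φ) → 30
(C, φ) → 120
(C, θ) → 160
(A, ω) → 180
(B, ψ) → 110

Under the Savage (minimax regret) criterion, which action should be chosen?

G

Column bests: θ=380, φ=390, ψ=340, ω=290.
A regrets: 360, 0, 330, 110 → max 360
B regrets: 230, 140, 230, 20 → max 230
C regrets: 220, 270, 320, 170 → max 320
D regrets: 300, 370, 0, 10 → max 370
E regrets: 0, 360, 210, 280 → max 360
F regrets: 150, 290, 320, 0 → max 320
G regrets: 80, 160, 80, 30 → max 160
Smallest max regret = 160 → G.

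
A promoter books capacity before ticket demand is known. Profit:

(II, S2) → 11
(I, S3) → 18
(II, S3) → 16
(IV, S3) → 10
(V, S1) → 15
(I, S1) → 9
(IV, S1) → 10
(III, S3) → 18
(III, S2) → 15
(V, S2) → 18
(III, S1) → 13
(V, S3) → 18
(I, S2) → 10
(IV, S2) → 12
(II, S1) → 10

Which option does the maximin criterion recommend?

Row minima: I=9, II=10, III=13, IV=10, V=15
Best worst-case = 15 → V.

V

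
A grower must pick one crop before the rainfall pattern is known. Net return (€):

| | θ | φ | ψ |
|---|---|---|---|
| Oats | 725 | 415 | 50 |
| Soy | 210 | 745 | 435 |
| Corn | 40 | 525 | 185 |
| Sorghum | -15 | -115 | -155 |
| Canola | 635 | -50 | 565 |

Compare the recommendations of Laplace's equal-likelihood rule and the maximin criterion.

Row averages: Oats=1190/3, Soy=1390/3, Corn=250, Sorghum=-95, Canola=1150/3
Highest average = 1390/3 → Soy.
Row minima: Oats=50, Soy=210, Corn=40, Sorghum=-155, Canola=-50
Best worst-case = 210 → Soy.

laplace → Soy; maximin → Soy (agree)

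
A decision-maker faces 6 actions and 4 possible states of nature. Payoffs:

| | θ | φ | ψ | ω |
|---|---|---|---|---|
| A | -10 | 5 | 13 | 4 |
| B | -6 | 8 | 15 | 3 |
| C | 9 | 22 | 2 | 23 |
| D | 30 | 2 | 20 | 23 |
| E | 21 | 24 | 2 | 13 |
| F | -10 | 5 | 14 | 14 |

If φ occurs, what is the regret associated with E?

Best payoff under φ is 24.
Regret = 24 − 24 = 0.

0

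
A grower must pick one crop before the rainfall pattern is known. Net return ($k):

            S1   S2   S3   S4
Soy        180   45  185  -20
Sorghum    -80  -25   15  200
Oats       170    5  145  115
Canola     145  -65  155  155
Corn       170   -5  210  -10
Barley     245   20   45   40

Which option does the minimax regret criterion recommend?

Column bests: S1=245, S2=45, S3=210, S4=200.
Soy regrets: 65, 0, 25, 220 → max 220
Sorghum regrets: 325, 70, 195, 0 → max 325
Oats regrets: 75, 40, 65, 85 → max 85
Canola regrets: 100, 110, 55, 45 → max 110
Corn regrets: 75, 50, 0, 210 → max 210
Barley regrets: 0, 25, 165, 160 → max 165
Smallest max regret = 85 → Oats.

Oats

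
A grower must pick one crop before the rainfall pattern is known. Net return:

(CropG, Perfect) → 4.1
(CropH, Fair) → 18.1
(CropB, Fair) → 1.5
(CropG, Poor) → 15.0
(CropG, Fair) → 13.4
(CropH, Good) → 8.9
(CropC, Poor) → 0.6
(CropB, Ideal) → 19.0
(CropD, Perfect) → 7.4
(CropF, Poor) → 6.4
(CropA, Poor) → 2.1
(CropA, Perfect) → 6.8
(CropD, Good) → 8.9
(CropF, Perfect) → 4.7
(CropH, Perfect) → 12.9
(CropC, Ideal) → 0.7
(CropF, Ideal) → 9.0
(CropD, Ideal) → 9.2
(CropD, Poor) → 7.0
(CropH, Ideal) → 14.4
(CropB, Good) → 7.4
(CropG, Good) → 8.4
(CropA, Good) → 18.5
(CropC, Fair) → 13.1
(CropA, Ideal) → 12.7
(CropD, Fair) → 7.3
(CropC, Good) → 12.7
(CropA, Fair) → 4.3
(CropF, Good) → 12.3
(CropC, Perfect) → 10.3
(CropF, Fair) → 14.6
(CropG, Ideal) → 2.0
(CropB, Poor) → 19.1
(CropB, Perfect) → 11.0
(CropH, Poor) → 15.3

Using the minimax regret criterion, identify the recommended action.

Column bests: Poor=19.1, Fair=18.1, Good=18.5, Ideal=19.0, Perfect=12.9.
CropH regrets: 3.8, 0.0, 9.6, 4.6, 0.0 → max 9.6
CropC regrets: 18.5, 5.0, 5.8, 18.3, 2.6 → max 18.5
CropD regrets: 12.1, 10.8, 9.6, 9.8, 5.5 → max 12.1
CropB regrets: 0.0, 16.6, 11.1, 0.0, 1.9 → max 16.6
CropG regrets: 4.1, 4.7, 10.1, 17.0, 8.8 → max 17.0
CropA regrets: 17.0, 13.8, 0.0, 6.3, 6.1 → max 17.0
CropF regrets: 12.7, 3.5, 6.2, 10.0, 8.2 → max 12.7
Smallest max regret = 9.6 → CropH.

CropH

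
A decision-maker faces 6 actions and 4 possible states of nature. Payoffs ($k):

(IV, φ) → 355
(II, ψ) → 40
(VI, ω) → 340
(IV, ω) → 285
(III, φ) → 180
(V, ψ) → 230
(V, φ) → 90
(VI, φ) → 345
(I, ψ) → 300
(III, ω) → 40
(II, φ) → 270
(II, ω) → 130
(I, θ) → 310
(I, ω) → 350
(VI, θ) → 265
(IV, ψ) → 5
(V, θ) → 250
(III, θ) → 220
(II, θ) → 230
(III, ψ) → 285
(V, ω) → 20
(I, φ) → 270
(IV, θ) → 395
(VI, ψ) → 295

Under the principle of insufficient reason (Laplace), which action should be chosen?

Row averages: I=307.5, II=167.5, III=181.25, IV=260, V=147.5, VI=311.25
Highest average = 311.25 → VI.

VI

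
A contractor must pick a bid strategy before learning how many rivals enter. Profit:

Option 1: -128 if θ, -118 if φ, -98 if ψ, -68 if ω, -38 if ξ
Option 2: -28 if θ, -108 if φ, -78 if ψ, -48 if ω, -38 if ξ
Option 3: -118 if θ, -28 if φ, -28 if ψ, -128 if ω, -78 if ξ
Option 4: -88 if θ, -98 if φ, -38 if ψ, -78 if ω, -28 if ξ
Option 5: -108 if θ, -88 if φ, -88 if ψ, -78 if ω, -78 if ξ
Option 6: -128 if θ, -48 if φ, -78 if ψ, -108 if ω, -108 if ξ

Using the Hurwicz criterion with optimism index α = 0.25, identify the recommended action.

Option 1: 0.25·(-38) + 0.75·(-128) = -105.5
Option 2: 0.25·(-28) + 0.75·(-108) = -88
Option 3: 0.25·(-28) + 0.75·(-128) = -103
Option 4: 0.25·(-28) + 0.75·(-98) = -80.5
Option 5: 0.25·(-78) + 0.75·(-108) = -100.5
Option 6: 0.25·(-48) + 0.75·(-128) = -108
Highest Hurwicz score = -80.5 → Option 4.

Option 4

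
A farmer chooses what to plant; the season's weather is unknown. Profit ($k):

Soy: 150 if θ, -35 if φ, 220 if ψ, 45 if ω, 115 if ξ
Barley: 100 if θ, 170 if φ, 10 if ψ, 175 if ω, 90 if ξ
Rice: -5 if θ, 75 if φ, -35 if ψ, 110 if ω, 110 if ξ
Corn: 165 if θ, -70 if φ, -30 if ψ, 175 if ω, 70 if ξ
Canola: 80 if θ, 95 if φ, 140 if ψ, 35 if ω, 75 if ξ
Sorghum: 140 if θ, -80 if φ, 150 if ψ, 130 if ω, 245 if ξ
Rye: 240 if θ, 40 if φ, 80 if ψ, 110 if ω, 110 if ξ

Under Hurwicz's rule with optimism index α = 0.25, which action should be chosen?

Soy: 0.25·220 + 0.75·(-35) = 28.75
Barley: 0.25·175 + 0.75·10 = 51.25
Rice: 0.25·110 + 0.75·(-35) = 1.25
Corn: 0.25·175 + 0.75·(-70) = -8.75
Canola: 0.25·140 + 0.75·35 = 61.25
Sorghum: 0.25·245 + 0.75·(-80) = 1.25
Rye: 0.25·240 + 0.75·40 = 90
Highest Hurwicz score = 90 → Rye.

Rye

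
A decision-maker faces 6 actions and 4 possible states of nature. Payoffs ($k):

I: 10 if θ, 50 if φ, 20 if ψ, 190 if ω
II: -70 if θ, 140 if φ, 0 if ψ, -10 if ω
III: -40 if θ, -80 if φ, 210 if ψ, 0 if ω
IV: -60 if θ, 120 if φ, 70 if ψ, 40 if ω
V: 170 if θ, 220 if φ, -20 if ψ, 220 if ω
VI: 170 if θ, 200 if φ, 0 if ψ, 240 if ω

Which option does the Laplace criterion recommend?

VI

Row averages: I=67.5, II=15, III=22.5, IV=42.5, V=147.5, VI=152.5
Highest average = 152.5 → VI.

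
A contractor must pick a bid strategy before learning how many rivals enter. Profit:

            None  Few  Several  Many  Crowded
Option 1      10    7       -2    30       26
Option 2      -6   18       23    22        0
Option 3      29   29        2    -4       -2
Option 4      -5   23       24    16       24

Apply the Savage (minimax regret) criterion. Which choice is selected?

Column bests: None=29, Few=29, Several=24, Many=30, Crowded=26.
Option 1 regrets: 19, 22, 26, 0, 0 → max 26
Option 2 regrets: 35, 11, 1, 8, 26 → max 35
Option 3 regrets: 0, 0, 22, 34, 28 → max 34
Option 4 regrets: 34, 6, 0, 14, 2 → max 34
Smallest max regret = 26 → Option 1.

Option 1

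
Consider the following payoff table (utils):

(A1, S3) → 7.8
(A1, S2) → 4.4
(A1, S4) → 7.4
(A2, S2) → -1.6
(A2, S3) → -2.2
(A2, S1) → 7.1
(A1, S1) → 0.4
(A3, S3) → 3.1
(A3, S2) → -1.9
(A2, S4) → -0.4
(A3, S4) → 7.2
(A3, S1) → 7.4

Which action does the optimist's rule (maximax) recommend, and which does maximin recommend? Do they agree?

maximax → A1; maximin → A1 (agree)

Row maxima: A1=7.8, A2=7.1, A3=7.4
Best best-case = 7.8 → A1.
Row minima: A1=0.4, A2=-2.2, A3=-1.9
Best worst-case = 0.4 → A1.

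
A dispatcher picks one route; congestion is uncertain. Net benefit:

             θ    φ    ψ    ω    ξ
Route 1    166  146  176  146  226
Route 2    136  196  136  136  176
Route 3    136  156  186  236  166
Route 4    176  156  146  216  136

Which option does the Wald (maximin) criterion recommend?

Route 1

Row minima: Route 1=146, Route 2=136, Route 3=136, Route 4=136
Best worst-case = 146 → Route 1.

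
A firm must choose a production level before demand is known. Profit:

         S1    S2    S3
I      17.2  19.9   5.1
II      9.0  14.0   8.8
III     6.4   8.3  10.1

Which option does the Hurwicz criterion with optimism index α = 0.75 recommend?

I

I: 0.75·19.9 + 0.25·5.1 = 16.2
II: 0.75·14.0 + 0.25·8.8 = 12.7
III: 0.75·10.1 + 0.25·6.4 = 9.175
Highest Hurwicz score = 16.2 → I.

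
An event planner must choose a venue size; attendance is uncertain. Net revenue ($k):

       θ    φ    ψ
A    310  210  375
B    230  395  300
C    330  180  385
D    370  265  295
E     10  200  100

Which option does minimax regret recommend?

D

Column bests: θ=370, φ=395, ψ=385.
A regrets: 60, 185, 10 → max 185
B regrets: 140, 0, 85 → max 140
C regrets: 40, 215, 0 → max 215
D regrets: 0, 130, 90 → max 130
E regrets: 360, 195, 285 → max 360
Smallest max regret = 130 → D.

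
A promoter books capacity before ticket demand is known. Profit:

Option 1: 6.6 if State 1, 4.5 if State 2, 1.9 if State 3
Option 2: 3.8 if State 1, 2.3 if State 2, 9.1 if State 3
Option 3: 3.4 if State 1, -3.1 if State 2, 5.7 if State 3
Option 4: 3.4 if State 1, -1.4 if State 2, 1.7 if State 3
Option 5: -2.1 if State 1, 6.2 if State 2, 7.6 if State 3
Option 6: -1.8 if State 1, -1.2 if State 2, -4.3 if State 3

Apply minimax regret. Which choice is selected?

Option 2

Column bests: State 1=6.6, State 2=6.2, State 3=9.1.
Option 1 regrets: 0.0, 1.7, 7.2 → max 7.2
Option 2 regrets: 2.8, 3.9, 0.0 → max 3.9
Option 3 regrets: 3.2, 9.3, 3.4 → max 9.3
Option 4 regrets: 3.2, 7.6, 7.4 → max 7.6
Option 5 regrets: 8.7, 0.0, 1.5 → max 8.7
Option 6 regrets: 8.4, 7.4, 13.4 → max 13.4
Smallest max regret = 3.9 → Option 2.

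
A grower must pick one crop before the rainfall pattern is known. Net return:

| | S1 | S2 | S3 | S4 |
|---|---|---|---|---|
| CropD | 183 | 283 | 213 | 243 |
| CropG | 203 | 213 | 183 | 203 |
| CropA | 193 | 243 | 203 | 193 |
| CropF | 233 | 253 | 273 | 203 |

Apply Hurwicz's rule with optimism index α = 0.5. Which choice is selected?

CropF

CropD: 0.5·283 + 0.5·183 = 233
CropG: 0.5·213 + 0.5·183 = 198
CropA: 0.5·243 + 0.5·193 = 218
CropF: 0.5·273 + 0.5·203 = 238
Highest Hurwicz score = 238 → CropF.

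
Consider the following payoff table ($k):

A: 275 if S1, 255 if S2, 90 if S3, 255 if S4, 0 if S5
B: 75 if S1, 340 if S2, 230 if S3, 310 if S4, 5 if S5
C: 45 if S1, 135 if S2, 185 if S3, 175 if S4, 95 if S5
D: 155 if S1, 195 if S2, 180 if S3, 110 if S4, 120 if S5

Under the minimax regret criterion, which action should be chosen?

Column bests: S1=275, S2=340, S3=230, S4=310, S5=120.
A regrets: 0, 85, 140, 55, 120 → max 140
B regrets: 200, 0, 0, 0, 115 → max 200
C regrets: 230, 205, 45, 135, 25 → max 230
D regrets: 120, 145, 50, 200, 0 → max 200
Smallest max regret = 140 → A.

A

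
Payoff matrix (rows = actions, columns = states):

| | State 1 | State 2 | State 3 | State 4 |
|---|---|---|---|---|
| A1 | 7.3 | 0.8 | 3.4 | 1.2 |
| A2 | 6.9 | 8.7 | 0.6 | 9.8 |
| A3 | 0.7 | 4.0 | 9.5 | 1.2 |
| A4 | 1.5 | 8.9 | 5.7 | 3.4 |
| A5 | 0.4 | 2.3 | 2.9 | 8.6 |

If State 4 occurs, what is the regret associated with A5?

Best payoff under State 4 is 9.8.
Regret = 9.8 − 8.6 = 1.2.

1.2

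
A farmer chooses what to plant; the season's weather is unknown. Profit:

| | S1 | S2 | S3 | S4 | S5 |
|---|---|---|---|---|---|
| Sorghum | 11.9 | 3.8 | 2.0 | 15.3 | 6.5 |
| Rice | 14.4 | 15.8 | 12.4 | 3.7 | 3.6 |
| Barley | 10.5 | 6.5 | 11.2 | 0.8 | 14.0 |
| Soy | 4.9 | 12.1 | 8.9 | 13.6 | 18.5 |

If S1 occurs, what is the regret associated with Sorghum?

2.5

Best payoff under S1 is 14.4.
Regret = 14.4 − 11.9 = 2.5.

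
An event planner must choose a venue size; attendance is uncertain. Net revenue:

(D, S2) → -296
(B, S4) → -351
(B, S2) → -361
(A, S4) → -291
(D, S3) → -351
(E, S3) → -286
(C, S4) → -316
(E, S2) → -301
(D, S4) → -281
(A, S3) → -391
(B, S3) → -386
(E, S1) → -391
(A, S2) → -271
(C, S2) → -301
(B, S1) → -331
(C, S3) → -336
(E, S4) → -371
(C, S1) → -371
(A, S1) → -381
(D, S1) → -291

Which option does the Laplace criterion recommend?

D

Row averages: A=-333.5, B=-357.25, C=-331, D=-304.75, E=-337.25
Highest average = -304.75 → D.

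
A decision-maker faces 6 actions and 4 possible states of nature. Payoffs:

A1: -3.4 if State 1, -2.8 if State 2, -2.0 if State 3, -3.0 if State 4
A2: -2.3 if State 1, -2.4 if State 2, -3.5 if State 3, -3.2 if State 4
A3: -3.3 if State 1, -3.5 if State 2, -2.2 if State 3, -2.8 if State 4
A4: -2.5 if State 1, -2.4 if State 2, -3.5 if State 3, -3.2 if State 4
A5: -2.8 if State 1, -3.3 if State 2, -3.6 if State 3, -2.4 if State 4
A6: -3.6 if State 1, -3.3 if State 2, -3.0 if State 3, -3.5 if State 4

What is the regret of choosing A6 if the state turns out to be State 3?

1.0

Best payoff under State 3 is -2.0.
Regret = -2.0 − (-3.0) = 1.0.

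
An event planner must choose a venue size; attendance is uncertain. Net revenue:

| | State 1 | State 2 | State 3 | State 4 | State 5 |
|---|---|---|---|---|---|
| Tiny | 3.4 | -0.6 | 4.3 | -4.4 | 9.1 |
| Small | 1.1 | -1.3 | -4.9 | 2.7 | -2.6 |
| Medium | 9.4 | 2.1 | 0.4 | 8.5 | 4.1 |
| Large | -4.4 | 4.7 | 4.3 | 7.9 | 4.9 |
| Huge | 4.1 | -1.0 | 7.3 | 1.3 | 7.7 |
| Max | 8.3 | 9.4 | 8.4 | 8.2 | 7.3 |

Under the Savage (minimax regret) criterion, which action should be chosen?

Column bests: State 1=9.4, State 2=9.4, State 3=8.4, State 4=8.5, State 5=9.1.
Tiny regrets: 6.0, 10.0, 4.1, 12.9, 0.0 → max 12.9
Small regrets: 8.3, 10.7, 13.3, 5.8, 11.7 → max 13.3
Medium regrets: 0.0, 7.3, 8.0, 0.0, 5.0 → max 8.0
Large regrets: 13.8, 4.7, 4.1, 0.6, 4.2 → max 13.8
Huge regrets: 5.3, 10.4, 1.1, 7.2, 1.4 → max 10.4
Max regrets: 1.1, 0.0, 0.0, 0.3, 1.8 → max 1.8
Smallest max regret = 1.8 → Max.

Max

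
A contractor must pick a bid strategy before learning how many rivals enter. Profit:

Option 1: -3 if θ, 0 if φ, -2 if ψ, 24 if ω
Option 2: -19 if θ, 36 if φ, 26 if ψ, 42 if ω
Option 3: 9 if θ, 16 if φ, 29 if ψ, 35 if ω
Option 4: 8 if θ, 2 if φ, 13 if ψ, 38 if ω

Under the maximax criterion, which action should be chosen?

Row maxima: Option 1=24, Option 2=42, Option 3=35, Option 4=38
Best best-case = 42 → Option 2.

Option 2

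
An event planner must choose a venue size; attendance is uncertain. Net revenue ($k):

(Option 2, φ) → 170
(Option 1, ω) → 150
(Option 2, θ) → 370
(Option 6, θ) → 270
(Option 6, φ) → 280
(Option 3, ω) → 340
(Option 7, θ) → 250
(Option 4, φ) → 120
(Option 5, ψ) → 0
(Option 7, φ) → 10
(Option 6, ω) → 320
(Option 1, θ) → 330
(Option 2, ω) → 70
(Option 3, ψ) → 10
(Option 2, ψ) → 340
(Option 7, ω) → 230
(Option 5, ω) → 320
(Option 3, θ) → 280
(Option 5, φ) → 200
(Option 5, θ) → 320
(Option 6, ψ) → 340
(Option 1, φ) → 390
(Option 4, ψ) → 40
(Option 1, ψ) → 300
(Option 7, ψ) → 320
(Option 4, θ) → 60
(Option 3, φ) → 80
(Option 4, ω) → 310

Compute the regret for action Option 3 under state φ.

310

Best payoff under φ is 390.
Regret = 390 − 80 = 310.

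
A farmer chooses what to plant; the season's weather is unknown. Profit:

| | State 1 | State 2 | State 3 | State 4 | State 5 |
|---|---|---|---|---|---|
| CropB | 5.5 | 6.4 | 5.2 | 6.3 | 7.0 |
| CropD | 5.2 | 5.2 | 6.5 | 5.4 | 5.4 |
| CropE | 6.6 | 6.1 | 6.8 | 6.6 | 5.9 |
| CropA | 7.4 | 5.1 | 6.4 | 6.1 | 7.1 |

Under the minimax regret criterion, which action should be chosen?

CropE

Column bests: State 1=7.4, State 2=6.4, State 3=6.8, State 4=6.6, State 5=7.1.
CropB regrets: 1.9, 0.0, 1.6, 0.3, 0.1 → max 1.9
CropD regrets: 2.2, 1.2, 0.3, 1.2, 1.7 → max 2.2
CropE regrets: 0.8, 0.3, 0.0, 0.0, 1.2 → max 1.2
CropA regrets: 0.0, 1.3, 0.4, 0.5, 0.0 → max 1.3
Smallest max regret = 1.2 → CropE.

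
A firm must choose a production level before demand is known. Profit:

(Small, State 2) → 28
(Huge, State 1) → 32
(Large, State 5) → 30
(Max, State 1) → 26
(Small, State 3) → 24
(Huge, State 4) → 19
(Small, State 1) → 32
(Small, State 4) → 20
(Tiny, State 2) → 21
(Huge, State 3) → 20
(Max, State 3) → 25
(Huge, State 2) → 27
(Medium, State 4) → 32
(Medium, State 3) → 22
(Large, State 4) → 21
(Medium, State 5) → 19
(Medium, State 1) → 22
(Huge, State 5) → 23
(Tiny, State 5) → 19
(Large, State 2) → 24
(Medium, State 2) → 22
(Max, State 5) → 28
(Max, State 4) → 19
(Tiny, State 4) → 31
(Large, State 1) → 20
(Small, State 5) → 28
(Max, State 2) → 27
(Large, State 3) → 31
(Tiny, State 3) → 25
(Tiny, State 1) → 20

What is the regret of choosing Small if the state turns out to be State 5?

Best payoff under State 5 is 30.
Regret = 30 − 28 = 2.

2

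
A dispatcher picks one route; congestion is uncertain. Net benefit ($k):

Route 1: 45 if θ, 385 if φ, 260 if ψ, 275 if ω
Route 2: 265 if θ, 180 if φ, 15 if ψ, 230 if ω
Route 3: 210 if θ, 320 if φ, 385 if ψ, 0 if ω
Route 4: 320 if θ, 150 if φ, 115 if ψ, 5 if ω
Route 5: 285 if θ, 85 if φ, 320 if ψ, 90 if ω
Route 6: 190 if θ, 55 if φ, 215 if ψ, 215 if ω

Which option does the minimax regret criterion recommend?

Route 4

Column bests: θ=320, φ=385, ψ=385, ω=275.
Route 1 regrets: 275, 0, 125, 0 → max 275
Route 2 regrets: 55, 205, 370, 45 → max 370
Route 3 regrets: 110, 65, 0, 275 → max 275
Route 4 regrets: 0, 235, 270, 270 → max 270
Route 5 regrets: 35, 300, 65, 185 → max 300
Route 6 regrets: 130, 330, 170, 60 → max 330
Smallest max regret = 270 → Route 4.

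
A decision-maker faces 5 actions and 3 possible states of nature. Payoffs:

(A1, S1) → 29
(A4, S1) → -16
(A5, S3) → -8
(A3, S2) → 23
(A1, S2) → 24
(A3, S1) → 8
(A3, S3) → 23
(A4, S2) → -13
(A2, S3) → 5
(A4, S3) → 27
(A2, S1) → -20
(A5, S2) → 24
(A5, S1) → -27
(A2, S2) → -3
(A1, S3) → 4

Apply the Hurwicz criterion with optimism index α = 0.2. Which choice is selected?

A3

A1: 0.2·29 + 0.8·4 = 9
A2: 0.2·5 + 0.8·(-20) = -15
A3: 0.2·23 + 0.8·8 = 11
A4: 0.2·27 + 0.8·(-16) = -7.4
A5: 0.2·24 + 0.8·(-27) = -16.8
Highest Hurwicz score = 11 → A3.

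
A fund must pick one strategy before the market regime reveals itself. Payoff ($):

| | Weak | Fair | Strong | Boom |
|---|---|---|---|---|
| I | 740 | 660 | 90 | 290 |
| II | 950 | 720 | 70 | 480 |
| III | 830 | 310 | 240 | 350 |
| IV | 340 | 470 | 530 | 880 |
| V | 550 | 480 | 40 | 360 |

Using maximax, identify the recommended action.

II

Row maxima: I=740, II=950, III=830, IV=880, V=550
Best best-case = 950 → II.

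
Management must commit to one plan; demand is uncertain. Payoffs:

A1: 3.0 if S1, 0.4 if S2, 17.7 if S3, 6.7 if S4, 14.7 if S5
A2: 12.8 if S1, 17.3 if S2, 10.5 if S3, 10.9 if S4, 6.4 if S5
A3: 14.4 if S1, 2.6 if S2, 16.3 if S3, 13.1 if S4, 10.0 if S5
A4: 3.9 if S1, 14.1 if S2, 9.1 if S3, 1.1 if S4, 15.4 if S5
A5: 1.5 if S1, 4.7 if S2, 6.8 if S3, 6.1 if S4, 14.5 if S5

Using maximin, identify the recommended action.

A2

Row minima: A1=0.4, A2=6.4, A3=2.6, A4=1.1, A5=1.5
Best worst-case = 6.4 → A2.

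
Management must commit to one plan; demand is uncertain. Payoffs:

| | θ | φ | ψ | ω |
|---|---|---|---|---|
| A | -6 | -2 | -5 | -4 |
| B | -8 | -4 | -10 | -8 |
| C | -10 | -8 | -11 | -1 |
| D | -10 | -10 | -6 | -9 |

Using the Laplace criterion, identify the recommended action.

Row averages: A=-4.25, B=-7.5, C=-7.5, D=-8.75
Highest average = -4.25 → A.

A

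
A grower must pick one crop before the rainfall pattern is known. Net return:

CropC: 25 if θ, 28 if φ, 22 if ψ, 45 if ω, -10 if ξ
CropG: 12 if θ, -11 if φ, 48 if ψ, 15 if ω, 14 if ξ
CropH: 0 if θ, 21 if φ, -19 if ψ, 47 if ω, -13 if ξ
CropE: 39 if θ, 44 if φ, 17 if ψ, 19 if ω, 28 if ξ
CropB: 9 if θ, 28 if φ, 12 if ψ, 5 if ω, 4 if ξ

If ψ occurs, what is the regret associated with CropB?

36

Best payoff under ψ is 48.
Regret = 48 − 12 = 36.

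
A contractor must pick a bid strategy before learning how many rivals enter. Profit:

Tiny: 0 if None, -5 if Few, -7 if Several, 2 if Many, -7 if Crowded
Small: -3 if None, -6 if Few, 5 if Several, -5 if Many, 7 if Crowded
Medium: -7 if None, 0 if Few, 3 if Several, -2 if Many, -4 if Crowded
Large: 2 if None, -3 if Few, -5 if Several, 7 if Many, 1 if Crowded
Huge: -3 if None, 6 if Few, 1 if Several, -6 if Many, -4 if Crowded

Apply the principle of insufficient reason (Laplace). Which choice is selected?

Large

Row averages: Tiny=-3.4, Small=-0.4, Medium=-2, Large=0.4, Huge=-1.2
Highest average = 0.4 → Large.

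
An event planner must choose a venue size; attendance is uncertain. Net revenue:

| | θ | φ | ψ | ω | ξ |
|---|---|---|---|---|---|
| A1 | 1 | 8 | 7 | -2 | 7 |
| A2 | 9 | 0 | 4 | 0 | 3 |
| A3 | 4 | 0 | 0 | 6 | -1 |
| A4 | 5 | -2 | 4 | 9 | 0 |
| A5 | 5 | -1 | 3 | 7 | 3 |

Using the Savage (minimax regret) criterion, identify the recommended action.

Column bests: θ=9, φ=8, ψ=7, ω=9, ξ=7.
A1 regrets: 8, 0, 0, 11, 0 → max 11
A2 regrets: 0, 8, 3, 9, 4 → max 9
A3 regrets: 5, 8, 7, 3, 8 → max 8
A4 regrets: 4, 10, 3, 0, 7 → max 10
A5 regrets: 4, 9, 4, 2, 4 → max 9
Smallest max regret = 8 → A3.

A3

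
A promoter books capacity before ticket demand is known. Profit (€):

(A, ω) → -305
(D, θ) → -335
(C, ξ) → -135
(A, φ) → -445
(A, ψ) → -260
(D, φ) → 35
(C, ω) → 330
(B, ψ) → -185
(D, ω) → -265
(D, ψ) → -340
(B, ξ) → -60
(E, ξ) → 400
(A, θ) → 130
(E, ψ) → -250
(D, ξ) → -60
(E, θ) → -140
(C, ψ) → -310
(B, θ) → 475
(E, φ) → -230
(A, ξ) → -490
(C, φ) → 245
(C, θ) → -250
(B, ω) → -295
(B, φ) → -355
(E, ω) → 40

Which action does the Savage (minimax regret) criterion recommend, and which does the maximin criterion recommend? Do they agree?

Column bests: θ=475, φ=245, ψ=-185, ω=330, ξ=400.
A regrets: 345, 690, 75, 635, 890 → max 890
B regrets: 0, 600, 0, 625, 460 → max 625
C regrets: 725, 0, 125, 0, 535 → max 725
D regrets: 810, 210, 155, 595, 460 → max 810
E regrets: 615, 475, 65, 290, 0 → max 615
Smallest max regret = 615 → E.
Row minima: A=-490, B=-355, C=-310, D=-340, E=-250
Best worst-case = -250 → E.

minimax regret → E; maximin → E (agree)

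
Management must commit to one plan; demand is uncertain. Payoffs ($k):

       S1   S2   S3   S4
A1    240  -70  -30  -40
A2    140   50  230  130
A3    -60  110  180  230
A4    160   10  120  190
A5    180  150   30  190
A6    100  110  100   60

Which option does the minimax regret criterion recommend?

A2

Column bests: S1=240, S2=150, S3=230, S4=230.
A1 regrets: 0, 220, 260, 270 → max 270
A2 regrets: 100, 100, 0, 100 → max 100
A3 regrets: 300, 40, 50, 0 → max 300
A4 regrets: 80, 140, 110, 40 → max 140
A5 regrets: 60, 0, 200, 40 → max 200
A6 regrets: 140, 40, 130, 170 → max 170
Smallest max regret = 100 → A2.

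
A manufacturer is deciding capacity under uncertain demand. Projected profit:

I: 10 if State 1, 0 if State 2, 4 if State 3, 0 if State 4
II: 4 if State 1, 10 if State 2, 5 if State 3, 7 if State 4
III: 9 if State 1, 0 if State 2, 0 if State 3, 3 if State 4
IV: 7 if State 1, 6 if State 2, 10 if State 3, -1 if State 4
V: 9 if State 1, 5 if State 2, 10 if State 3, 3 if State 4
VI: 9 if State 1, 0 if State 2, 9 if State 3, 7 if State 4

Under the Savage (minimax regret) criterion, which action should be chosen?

V

Column bests: State 1=10, State 2=10, State 3=10, State 4=7.
I regrets: 0, 10, 6, 7 → max 10
II regrets: 6, 0, 5, 0 → max 6
III regrets: 1, 10, 10, 4 → max 10
IV regrets: 3, 4, 0, 8 → max 8
V regrets: 1, 5, 0, 4 → max 5
VI regrets: 1, 10, 1, 0 → max 10
Smallest max regret = 5 → V.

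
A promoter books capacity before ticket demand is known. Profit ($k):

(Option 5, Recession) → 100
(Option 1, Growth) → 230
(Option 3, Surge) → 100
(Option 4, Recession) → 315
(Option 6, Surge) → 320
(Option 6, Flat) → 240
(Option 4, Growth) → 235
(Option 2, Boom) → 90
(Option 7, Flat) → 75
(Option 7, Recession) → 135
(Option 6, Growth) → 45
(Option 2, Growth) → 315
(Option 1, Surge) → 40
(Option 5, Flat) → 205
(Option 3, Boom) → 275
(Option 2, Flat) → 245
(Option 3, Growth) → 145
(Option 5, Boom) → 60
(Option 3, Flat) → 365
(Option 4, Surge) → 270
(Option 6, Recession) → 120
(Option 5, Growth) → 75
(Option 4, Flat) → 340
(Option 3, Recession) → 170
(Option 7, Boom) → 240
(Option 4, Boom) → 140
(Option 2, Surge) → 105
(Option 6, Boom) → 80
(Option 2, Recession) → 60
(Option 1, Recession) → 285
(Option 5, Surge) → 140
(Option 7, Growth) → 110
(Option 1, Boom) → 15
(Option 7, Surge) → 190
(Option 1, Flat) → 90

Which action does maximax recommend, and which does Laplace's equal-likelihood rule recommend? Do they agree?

Row maxima: Option 1=285, Option 2=315, Option 3=365, Option 4=340, Option 5=205, Option 6=320, Option 7=240
Best best-case = 365 → Option 3.
Row averages: Option 1=132, Option 2=163, Option 3=211, Option 4=260, Option 5=116, Option 6=161, Option 7=150
Highest average = 260 → Option 4.

maximax → Option 3; laplace → Option 4 (disagree)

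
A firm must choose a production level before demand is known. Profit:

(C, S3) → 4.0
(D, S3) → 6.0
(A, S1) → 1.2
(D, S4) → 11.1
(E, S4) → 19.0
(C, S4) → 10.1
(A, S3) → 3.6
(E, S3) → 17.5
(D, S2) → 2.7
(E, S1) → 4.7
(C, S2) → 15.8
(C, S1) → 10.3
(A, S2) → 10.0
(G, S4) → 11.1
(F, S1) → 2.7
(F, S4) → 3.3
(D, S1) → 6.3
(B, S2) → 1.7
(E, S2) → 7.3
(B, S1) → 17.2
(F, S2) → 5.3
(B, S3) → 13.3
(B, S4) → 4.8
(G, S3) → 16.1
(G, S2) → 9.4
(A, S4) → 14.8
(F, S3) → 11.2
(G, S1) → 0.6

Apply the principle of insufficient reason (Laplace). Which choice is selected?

Row averages: A=7.4, B=9.25, C=10.05, D=6.525, E=12.125, F=5.625, G=9.3
Highest average = 12.125 → E.

E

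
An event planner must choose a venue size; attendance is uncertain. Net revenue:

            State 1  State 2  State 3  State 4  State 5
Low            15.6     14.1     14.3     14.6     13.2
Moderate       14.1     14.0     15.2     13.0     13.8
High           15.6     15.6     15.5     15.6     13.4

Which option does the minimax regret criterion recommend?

Column bests: State 1=15.6, State 2=15.6, State 3=15.5, State 4=15.6, State 5=13.8.
Low regrets: 0.0, 1.5, 1.2, 1.0, 0.6 → max 1.5
Moderate regrets: 1.5, 1.6, 0.3, 2.6, 0.0 → max 2.6
High regrets: 0.0, 0.0, 0.0, 0.0, 0.4 → max 0.4
Smallest max regret = 0.4 → High.

High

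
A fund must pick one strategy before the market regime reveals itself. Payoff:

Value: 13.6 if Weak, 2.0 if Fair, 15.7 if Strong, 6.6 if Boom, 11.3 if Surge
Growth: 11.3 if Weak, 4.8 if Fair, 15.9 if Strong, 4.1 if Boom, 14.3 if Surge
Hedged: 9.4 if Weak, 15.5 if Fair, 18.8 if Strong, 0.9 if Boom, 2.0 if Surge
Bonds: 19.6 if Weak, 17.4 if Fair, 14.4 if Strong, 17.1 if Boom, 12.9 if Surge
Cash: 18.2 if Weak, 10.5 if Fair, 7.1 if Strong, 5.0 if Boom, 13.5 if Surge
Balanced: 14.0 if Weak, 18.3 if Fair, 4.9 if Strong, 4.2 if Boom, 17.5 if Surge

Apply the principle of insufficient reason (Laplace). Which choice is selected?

Bonds

Row averages: Value=9.84, Growth=10.08, Hedged=9.32, Bonds=16.28, Cash=10.86, Balanced=11.78
Highest average = 16.28 → Bonds.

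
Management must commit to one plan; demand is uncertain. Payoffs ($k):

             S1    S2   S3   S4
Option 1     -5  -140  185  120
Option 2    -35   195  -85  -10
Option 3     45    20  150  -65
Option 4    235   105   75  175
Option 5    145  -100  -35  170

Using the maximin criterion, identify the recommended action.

Row minima: Option 1=-140, Option 2=-85, Option 3=-65, Option 4=75, Option 5=-100
Best worst-case = 75 → Option 4.

Option 4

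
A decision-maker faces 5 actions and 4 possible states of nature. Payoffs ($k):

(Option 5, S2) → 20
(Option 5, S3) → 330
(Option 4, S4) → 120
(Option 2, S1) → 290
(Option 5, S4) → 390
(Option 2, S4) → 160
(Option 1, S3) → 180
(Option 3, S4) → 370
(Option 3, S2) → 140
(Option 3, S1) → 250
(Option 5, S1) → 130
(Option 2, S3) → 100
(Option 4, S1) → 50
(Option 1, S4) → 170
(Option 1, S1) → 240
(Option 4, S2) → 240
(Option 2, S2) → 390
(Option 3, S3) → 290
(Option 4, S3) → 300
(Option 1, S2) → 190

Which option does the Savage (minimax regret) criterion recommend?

Option 1

Column bests: S1=290, S2=390, S3=330, S4=390.
Option 1 regrets: 50, 200, 150, 220 → max 220
Option 2 regrets: 0, 0, 230, 230 → max 230
Option 3 regrets: 40, 250, 40, 20 → max 250
Option 4 regrets: 240, 150, 30, 270 → max 270
Option 5 regrets: 160, 370, 0, 0 → max 370
Smallest max regret = 220 → Option 1.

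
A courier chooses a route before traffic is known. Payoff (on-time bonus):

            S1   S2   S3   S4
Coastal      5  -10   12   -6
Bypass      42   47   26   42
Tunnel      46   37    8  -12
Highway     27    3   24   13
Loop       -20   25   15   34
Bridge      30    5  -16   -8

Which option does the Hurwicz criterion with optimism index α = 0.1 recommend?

Bypass

Coastal: 0.1·12 + 0.9·(-10) = -7.8
Bypass: 0.1·47 + 0.9·26 = 28.1
Tunnel: 0.1·46 + 0.9·(-12) = -6.2
Highway: 0.1·27 + 0.9·3 = 5.4
Loop: 0.1·34 + 0.9·(-20) = -14.6
Bridge: 0.1·30 + 0.9·(-16) = -11.4
Highest Hurwicz score = 28.1 → Bypass.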